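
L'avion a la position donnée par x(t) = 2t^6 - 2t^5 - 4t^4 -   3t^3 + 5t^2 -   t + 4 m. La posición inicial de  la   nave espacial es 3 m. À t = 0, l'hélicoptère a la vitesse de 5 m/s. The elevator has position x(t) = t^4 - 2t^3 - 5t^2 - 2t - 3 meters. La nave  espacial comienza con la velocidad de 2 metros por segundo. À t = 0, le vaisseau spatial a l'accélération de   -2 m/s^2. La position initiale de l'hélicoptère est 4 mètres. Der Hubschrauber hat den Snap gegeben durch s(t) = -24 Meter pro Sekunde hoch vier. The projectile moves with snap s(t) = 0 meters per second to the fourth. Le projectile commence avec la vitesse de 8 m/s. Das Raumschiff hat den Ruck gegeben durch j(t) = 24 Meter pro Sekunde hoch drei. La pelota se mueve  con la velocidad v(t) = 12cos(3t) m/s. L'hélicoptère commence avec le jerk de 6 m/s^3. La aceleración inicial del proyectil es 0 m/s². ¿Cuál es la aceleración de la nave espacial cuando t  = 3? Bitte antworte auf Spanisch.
Debemos encontrar la integral de nuestra ecuación de la sacudida j(t) = 24 1 vez. La antiderivada de la sacudida, con a(0) = -2, da la aceleración: a(t) = 24·t - 2. Tenemos la aceleración a(t) = 24·t - 2. Sustituyendo t = 3: a(3) = 70.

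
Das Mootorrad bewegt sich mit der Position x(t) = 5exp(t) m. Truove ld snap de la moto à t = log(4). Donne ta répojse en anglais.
We must differentiate our position equation x(t) = 5·exp(t) 4 times. The derivative of position gives velocity: v(t) = 5·exp(t). The derivative of velocity gives acceleration: a(t) = 5·exp(t). The derivative of acceleration gives jerk: j(t) = 5·exp(t). The derivative of jerk gives snap: s(t) = 5·exp(t). From the given snap equation s(t) = 5·exp(t), we substitute t = log(4) to get s = 20.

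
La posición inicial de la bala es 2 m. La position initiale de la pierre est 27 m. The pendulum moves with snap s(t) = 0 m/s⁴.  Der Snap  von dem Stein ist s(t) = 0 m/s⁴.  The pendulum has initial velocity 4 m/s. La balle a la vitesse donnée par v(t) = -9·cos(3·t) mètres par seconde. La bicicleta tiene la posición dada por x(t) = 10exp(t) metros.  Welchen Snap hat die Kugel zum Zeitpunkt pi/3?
Ausgehend von der Geschwindigkeit v(t) = -9·cos(3·t), nehmen wir 3 Ableitungen. Durch Ableiten von der Geschwindigkeit erhalten wir die Beschleunigung: a(t) = 27·sin(3·t). Durch Ableiten von der Beschleunigung erhalten wir den Ruck: j(t) = 81·cos(3·t). Mit d/dt von j(t) finden wir s(t) = -243·sin(3·t). Mit s(t) = -243·sin(3·t) und Einsetzen von t = pi/3, finden wir s = 0.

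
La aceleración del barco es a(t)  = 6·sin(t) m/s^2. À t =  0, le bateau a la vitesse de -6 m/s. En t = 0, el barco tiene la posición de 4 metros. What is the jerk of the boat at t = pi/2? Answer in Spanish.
Debemos derivar nuestra ecuación de la aceleración a(t) = 6·sin(t) 1 vez. Derivando la aceleración, obtenemos la sacudida: j(t) = 6·cos(t). De la ecuación de la sacudida j(t) = 6·cos(t), sustituimos t = pi/2 para obtener j = 0.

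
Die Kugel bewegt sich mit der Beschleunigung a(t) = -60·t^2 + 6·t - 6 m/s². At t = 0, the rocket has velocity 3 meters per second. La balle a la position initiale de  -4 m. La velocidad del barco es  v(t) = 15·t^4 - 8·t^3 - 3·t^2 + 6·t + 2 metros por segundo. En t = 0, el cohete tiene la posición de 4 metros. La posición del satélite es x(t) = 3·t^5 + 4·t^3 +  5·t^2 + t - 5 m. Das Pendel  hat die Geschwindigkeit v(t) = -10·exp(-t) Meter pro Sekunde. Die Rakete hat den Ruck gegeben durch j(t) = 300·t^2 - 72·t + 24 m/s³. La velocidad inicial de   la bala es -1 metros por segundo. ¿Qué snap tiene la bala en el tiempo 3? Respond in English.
We must differentiate our acceleration equation a(t) = -60·t^2 + 6·t - 6 2 times. Differentiating acceleration, we get jerk: j(t) = 6 - 120·t. Taking d/dt of j(t), we find s(t) = -120. From the given snap equation s(t) = -120, we substitute t = 3 to get s = -120.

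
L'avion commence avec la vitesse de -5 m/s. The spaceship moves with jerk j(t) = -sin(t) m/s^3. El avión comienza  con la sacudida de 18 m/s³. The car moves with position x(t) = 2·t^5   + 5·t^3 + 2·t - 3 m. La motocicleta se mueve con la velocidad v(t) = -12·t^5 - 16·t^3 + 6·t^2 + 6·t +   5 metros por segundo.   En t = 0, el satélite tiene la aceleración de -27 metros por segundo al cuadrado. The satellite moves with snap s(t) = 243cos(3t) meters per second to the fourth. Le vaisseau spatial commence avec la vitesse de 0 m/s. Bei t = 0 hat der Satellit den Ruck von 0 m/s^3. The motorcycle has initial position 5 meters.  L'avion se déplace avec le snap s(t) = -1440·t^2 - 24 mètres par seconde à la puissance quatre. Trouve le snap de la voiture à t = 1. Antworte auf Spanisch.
Para resolver esto, necesitamos tomar 4 derivadas de nuestra ecuación de la posición x(t) = 2·t^5 + 5·t^3 + 2·t - 3. La derivada de la posición da la velocidad: v(t) = 10·t^4 + 15·t^2 + 2. Tomando d/dt de v(t), encontramos a(t) = 40·t^3 + 30·t. Derivando la aceleración, obtenemos la sacudida: j(t) = 120·t^2 + 30. Derivando la sacudida, obtenemos el snap: s(t) = 240·t. De la ecuación del snap s(t) = 240·t, sustituimos t = 1 para obtener s = 240.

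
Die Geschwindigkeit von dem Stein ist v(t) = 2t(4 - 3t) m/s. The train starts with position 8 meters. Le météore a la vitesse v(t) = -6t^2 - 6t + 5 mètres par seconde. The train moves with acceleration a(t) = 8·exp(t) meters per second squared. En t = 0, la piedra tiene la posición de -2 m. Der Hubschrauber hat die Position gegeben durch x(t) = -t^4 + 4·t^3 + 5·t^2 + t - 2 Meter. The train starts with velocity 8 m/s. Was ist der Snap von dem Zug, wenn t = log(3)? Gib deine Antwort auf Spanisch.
Para resolver esto, necesitamos tomar 2 derivadas de nuestra ecuación de la aceleración a(t) = 8·exp(t). La derivada de la aceleración da la sacudida: j(t) = 8·exp(t). Tomando d/dt de j(t), encontramos s(t) = 8·exp(t). De la ecuación del snap s(t) = 8·exp(t), sustituimos t = log(3) para obtener s = 24.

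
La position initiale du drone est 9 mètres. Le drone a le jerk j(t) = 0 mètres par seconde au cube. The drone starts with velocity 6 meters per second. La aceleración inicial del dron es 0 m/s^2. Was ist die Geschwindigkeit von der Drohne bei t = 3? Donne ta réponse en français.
En partant du jerk j(t) = 0, nous prenons 2 primitives. En prenant ∫j(t)dt et en appliquant a(0) = 0, nous trouvons a(t) = 0. La primitive de l'accélération est la vitesse. En utilisant v(0) = 6, nous obtenons v(t) = 6. Nous avons la vitesse v(t) = 6. En substituant t = 3: v(3) = 6.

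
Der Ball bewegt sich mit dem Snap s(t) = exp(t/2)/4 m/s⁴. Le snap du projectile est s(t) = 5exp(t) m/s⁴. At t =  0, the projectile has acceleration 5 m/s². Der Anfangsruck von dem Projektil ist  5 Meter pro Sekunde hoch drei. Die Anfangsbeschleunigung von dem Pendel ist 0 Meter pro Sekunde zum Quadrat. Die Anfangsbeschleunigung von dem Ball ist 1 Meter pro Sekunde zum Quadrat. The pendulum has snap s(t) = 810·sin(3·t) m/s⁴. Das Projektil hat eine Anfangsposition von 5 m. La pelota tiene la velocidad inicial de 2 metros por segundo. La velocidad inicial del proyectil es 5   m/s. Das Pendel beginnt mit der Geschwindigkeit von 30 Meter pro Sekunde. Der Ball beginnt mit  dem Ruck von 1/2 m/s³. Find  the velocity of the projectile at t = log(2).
We need to integrate our snap equation s(t) = 5·exp(t) 3 times. The antiderivative of snap, with j(0) = 5, gives jerk: j(t) = 5·exp(t). Integrating jerk and using the initial condition a(0) = 5, we get a(t) = 5·exp(t). Finding the antiderivative of a(t) and using v(0) = 5: v(t) = 5·exp(t). Using v(t) = 5·exp(t) and substituting t = log(2), we find v = 10.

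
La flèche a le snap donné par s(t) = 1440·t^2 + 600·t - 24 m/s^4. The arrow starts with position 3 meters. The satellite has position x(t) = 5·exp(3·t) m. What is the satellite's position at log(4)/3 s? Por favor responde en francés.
Nous avons la position x(t) = 5·exp(3·t). En substituant t = log(4)/3: x(log(4)/3) = 20.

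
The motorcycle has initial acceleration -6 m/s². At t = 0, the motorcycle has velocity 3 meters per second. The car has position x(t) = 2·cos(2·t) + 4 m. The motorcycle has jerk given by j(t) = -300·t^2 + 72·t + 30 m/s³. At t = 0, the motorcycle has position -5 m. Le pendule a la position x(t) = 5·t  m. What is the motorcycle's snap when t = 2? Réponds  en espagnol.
Para resolver esto, necesitamos tomar 1 derivada de nuestra ecuación de la sacudida j(t) = -300·t^2 + 72·t + 30. La derivada de la sacudida da el snap: s(t) = 72 - 600·t. De la ecuación del snap s(t) = 72 - 600·t, sustituimos t = 2 para obtener s = -1128.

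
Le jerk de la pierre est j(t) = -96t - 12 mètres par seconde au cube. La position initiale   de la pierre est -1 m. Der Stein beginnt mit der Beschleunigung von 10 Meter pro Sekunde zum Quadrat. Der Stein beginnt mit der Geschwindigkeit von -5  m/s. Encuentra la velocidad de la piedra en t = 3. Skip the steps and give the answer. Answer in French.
À t = 3, v = -461.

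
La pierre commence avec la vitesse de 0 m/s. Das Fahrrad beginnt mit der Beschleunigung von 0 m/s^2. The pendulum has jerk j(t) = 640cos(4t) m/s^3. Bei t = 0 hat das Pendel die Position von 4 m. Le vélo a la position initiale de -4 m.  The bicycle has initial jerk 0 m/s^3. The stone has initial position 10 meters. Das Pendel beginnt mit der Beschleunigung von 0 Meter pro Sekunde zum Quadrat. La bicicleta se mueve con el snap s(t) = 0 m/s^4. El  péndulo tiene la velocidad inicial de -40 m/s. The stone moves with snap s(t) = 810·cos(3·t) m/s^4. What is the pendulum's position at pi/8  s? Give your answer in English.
We must find the integral of our jerk equation j(t) = 640·cos(4·t) 3 times. Taking ∫j(t)dt and applying a(0) = 0, we find a(t) = 160·sin(4·t). The integral of acceleration, with v(0) = -40, gives velocity: v(t) = -40·cos(4·t). The integral of velocity is position. Using x(0) = 4, we get x(t) = 4 - 10·sin(4·t). Using x(t) = 4 - 10·sin(4·t) and substituting t = pi/8, we find x = -6.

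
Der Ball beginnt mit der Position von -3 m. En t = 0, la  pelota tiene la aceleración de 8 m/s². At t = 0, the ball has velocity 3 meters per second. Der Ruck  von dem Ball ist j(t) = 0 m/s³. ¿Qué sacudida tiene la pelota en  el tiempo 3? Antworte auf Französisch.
En utilisant j(t) = 0 et en substituant t = 3, nous trouvons j = 0.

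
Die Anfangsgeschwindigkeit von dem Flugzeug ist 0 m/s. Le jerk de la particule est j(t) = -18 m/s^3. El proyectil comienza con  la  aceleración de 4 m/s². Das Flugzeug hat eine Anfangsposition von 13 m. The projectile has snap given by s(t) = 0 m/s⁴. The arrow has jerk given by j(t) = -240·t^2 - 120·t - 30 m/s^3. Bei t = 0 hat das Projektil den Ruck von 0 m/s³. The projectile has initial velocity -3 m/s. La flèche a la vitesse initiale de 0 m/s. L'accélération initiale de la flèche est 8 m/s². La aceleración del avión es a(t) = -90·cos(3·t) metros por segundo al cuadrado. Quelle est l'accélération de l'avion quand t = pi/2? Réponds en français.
De l'équation de l'accélération a(t) = -90·cos(3·t), nous substituons t = pi/2 pour obtenir a = 0.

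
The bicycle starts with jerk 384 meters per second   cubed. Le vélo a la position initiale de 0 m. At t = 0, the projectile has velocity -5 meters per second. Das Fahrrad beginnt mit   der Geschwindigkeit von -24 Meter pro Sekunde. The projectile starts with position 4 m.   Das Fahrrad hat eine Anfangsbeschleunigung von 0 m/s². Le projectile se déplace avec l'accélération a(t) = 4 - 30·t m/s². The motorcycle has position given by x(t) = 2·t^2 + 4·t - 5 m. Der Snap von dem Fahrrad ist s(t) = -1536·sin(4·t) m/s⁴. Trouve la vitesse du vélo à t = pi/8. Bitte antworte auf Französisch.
Nous devons intégrer notre équation du snap s(t) = -1536·sin(4·t) 3 fois. La primitive du snap, avec j(0) = 384, donne le jerk: j(t) = 384·cos(4·t). En prenant ∫j(t)dt et en appliquant a(0) = 0, nous trouvons a(t) = 96·sin(4·t). La primitive de l'accélération est la vitesse. En utilisant v(0) = -24, nous obtenons v(t) = -24·cos(4·t). De l'équation de la vitesse v(t) = -24·cos(4·t), nous substituons t = pi/8 pour obtenir v = 0.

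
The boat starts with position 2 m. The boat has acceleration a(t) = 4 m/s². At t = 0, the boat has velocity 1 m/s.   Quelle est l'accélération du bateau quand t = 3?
De l'équation de l'accélération a(t) = 4, nous substituons t = 3 pour obtenir a = 4.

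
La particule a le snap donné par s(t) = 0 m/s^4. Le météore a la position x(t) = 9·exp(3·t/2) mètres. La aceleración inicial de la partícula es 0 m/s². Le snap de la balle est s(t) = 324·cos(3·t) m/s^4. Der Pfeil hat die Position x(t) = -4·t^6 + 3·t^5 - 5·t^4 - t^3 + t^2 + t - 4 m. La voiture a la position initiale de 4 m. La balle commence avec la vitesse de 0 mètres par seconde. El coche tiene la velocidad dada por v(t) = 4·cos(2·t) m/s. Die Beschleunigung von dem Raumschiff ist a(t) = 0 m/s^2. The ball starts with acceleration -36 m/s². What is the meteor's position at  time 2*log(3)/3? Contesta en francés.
De l'équation de la position x(t) = 9·exp(3·t/2), nous substituons t = 2*log(3)/3 pour obtenir x = 27.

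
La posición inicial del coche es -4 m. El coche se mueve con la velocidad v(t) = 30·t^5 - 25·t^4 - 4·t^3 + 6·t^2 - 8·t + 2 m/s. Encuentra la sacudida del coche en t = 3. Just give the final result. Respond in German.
Der Ruck bei t = 3 ist j = 13440.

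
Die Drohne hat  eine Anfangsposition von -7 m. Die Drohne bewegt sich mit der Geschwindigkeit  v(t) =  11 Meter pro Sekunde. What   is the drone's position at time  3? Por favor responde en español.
Debemos encontrar la antiderivada de nuestra ecuación de la velocidad v(t) = 11 1 vez. Integrando la velocidad y usando la condición inicial x(0) = -7, obtenemos x(t) = 11·t - 7. De la ecuación de la posición x(t) = 11·t - 7, sustituimos t = 3 para obtener x = 26.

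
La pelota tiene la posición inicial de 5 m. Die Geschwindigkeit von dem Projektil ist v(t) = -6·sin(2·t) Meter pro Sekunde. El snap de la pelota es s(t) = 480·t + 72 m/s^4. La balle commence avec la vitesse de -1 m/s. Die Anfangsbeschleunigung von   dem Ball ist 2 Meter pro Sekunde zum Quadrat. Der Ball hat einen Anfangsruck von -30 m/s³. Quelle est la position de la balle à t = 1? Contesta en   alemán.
Um dies zu lösen, müssen wir 4 Stammfunktionen unserer Gleichung für den Snap s(t) = 480·t + 72 finden. Durch Integration von dem Snap und Verwendung der Anfangsbedingung j(0) = -30, erhalten wir j(t) = 240·t^2 + 72·t - 30. Die Stammfunktion von dem Ruck ist die Beschleunigung. Mit a(0) = 2 erhalten wir a(t) = 80·t^3 + 36·t^2 - 30·t + 2. Die Stammfunktion von der Beschleunigung ist die Geschwindigkeit. Mit v(0) = -1 erhalten wir v(t) = 20·t^4 + 12·t^3 - 15·t^2 + 2·t - 1. Das Integral von der Geschwindigkeit ist die Position. Mit x(0) = 5 erhalten wir x(t) = 4·t^5 + 3·t^4 - 5·t^3 + t^2 - t + 5. Mit x(t) = 4·t^5 + 3·t^4 - 5·t^3 + t^2 - t + 5 und Einsetzen von t = 1, finden wir x = 7.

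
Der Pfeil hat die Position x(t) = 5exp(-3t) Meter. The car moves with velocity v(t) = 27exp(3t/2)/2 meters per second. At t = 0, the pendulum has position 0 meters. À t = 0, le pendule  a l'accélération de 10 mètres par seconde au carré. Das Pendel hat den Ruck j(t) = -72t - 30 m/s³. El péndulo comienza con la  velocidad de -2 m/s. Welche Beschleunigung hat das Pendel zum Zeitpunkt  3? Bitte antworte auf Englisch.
We must find the antiderivative of our jerk equation j(t) = -72·t - 30 1 time. Integrating jerk and using the initial condition a(0) = 10, we get a(t) = -36·t^2 - 30·t + 10. Using a(t) = -36·t^2 - 30·t + 10 and substituting t = 3, we find a = -404.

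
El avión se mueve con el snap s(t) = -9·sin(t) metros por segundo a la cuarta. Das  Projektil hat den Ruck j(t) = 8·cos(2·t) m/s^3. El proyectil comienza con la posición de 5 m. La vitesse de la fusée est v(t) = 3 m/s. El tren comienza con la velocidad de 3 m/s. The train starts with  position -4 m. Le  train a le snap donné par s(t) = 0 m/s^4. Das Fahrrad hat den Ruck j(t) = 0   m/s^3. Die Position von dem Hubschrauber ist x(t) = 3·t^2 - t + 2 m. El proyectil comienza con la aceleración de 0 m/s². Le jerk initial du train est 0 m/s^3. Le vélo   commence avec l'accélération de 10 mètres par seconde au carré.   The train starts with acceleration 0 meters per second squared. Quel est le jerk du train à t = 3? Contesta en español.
Partiendo del snap s(t) = 0, tomamos 1 integral. La integral del snap es la sacudida. Usando j(0) = 0, obtenemos j(t) = 0. Usando j(t) = 0 y sustituyendo t = 3, encontramos j = 0.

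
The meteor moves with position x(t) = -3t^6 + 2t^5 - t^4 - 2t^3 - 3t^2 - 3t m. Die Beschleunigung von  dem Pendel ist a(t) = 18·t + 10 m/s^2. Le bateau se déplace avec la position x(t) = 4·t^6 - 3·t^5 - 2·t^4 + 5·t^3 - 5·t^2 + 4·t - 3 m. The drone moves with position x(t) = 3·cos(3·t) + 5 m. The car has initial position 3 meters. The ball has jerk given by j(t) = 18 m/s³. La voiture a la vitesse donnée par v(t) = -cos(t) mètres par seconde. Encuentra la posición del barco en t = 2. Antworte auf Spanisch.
Tenemos la posición x(t) = 4·t^6 - 3·t^5 - 2·t^4 + 5·t^3 - 5·t^2 + 4·t - 3. Sustituyendo t = 2: x(2) = 153.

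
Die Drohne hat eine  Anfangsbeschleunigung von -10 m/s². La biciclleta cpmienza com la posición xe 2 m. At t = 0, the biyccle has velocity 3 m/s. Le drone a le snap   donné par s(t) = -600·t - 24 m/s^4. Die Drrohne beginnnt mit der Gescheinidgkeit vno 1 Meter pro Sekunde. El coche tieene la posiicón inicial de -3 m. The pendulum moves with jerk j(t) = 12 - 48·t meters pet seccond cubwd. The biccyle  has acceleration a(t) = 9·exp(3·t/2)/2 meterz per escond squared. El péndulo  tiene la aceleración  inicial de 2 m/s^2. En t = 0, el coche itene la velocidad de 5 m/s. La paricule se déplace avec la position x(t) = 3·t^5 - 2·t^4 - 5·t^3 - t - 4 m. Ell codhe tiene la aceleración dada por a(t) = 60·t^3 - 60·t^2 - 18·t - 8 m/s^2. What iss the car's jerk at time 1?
To solve this, we need to take 1 derivative of our acceleration equation a(t) = 60·t^3 - 60·t^2 - 18·t - 8. Taking d/dt of a(t), we find j(t) = 180·t^2 - 120·t - 18. Using j(t) = 180·t^2 - 120·t - 18 and substituting t = 1, we find j = 42.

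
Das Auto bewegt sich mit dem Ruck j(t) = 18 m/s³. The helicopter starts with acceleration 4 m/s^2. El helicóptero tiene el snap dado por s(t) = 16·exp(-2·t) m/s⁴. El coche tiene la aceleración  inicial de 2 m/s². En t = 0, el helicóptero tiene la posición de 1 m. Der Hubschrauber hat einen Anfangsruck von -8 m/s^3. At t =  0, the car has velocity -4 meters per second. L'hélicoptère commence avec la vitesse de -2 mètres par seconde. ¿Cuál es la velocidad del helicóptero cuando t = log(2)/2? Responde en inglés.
To find the answer, we compute 3 integrals of s(t) = 16·exp(-2·t). Integrating snap and using the initial condition j(0) = -8, we get j(t) = -8·exp(-2·t). Finding the antiderivative of j(t) and using a(0) = 4: a(t) = 4·exp(-2·t). Finding the antiderivative of a(t) and using v(0) = -2: v(t) = -2·exp(-2·t). From the given velocity equation v(t) = -2·exp(-2·t), we substitute t = log(2)/2 to get v = -1.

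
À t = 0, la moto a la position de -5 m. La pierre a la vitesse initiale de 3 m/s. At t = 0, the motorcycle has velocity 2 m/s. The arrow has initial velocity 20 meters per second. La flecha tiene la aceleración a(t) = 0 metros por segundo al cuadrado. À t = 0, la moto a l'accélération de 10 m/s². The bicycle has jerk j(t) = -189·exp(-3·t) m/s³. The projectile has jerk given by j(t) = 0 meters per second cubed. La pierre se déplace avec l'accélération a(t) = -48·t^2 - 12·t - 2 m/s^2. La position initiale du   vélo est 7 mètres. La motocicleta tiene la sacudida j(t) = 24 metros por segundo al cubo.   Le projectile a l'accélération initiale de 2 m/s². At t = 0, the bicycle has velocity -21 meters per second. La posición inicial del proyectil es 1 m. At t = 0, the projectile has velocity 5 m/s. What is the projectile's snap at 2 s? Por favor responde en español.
Para resolver esto, necesitamos tomar 1 derivada de nuestra ecuación de la sacudida j(t) = 0. La derivada de la sacudida da el snap: s(t) = 0. De la ecuación del snap s(t) = 0, sustituimos t = 2 para obtener s = 0.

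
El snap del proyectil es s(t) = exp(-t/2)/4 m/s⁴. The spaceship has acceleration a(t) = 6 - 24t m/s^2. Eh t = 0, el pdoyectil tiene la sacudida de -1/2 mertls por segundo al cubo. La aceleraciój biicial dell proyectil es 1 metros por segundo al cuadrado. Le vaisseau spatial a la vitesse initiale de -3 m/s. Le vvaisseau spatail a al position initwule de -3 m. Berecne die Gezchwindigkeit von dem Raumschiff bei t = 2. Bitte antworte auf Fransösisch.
Pour résoudre ceci, nous devons prendre 1 intégrale de notre équation de l'accélération a(t) = 6 - 24·t. En intégrant l'accélération et en utilisant la condition initiale v(0) = -3, nous obtenons v(t) = -12·t^2 + 6·t - 3. En utilisant v(t) = -12·t^2 + 6·t - 3 et en substituant t = 2, nous trouvons v = -39.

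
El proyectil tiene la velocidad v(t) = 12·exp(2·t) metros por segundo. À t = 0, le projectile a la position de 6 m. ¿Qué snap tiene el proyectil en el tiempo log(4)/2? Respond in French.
Pour résoudre ceci, nous devons prendre 3 dérivées de notre équation de la vitesse v(t) = 12·exp(2·t). En prenant d/dt de v(t), nous trouvons a(t) = 24·exp(2·t). La dérivée de l'accélération donne le jerk: j(t) = 48·exp(2·t). En prenant d/dt de j(t), nous trouvons s(t) = 96·exp(2·t). En utilisant s(t) = 96·exp(2·t) et en substituant t = log(4)/2, nous trouvons s = 384.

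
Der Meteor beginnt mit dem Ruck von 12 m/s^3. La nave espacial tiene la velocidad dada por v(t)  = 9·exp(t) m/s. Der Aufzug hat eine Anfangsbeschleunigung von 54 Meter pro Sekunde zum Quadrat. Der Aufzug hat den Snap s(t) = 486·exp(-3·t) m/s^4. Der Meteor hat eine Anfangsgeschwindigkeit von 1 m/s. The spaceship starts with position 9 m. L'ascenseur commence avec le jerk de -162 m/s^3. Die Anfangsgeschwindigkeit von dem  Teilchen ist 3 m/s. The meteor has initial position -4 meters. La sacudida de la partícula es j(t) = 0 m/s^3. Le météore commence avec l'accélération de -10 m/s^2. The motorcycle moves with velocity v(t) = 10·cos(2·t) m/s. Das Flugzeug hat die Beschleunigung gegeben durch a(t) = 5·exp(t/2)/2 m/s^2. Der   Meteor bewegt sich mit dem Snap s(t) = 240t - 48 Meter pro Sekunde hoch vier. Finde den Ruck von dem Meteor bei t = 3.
Ausgehend von dem Snap s(t) = 240·t - 48, nehmen wir 1 Integral. Die Stammfunktion von dem Snap, mit j(0) = 12, ergibt den Ruck: j(t) = 120·t^2 - 48·t + 12. Wir haben den Ruck j(t) = 120·t^2 - 48·t + 12. Durch Einsetzen von t = 3: j(3) = 948.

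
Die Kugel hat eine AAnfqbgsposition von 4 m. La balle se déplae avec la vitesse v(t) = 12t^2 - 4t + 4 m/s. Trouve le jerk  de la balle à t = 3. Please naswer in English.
To solve this, we need to take 2 derivatives of our velocity equation v(t) = 12·t^2 - 4·t + 4. The derivative of velocity gives acceleration: a(t) = 24·t - 4. Taking d/dt of a(t), we find j(t) = 24. From the given jerk equation j(t) = 24, we substitute t = 3 to get j = 24.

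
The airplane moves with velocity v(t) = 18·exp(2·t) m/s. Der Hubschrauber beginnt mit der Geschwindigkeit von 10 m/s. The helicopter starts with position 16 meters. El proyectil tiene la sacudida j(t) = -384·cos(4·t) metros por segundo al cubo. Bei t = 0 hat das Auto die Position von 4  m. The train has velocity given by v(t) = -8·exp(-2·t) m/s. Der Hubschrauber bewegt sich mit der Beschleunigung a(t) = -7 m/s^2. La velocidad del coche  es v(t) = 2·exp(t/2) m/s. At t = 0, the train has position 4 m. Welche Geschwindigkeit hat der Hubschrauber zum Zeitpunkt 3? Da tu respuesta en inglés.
Starting from acceleration a(t) = -7, we take 1 antiderivative. The integral of acceleration is velocity. Using v(0) = 10, we get v(t) = 10 - 7·t. We have velocity v(t) = 10 - 7·t. Substituting t = 3: v(3) = -11.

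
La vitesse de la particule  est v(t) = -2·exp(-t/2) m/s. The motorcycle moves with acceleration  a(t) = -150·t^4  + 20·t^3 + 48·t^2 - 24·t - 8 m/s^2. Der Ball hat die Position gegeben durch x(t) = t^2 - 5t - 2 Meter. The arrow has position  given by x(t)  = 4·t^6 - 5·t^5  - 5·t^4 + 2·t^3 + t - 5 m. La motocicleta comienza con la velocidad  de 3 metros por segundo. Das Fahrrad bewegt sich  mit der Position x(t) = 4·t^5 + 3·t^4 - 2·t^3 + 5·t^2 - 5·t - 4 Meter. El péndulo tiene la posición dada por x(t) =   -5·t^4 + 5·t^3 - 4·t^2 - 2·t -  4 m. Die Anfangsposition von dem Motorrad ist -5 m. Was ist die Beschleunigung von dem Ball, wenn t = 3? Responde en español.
Partiendo de la posición x(t) = t^2 - 5·t - 2, tomamos 2 derivadas. La derivada de la posición da la velocidad: v(t) = 2·t - 5. Derivando la velocidad, obtenemos la aceleración: a(t) = 2. Usando a(t) = 2 y sustituyendo t = 3, encontramos a = 2.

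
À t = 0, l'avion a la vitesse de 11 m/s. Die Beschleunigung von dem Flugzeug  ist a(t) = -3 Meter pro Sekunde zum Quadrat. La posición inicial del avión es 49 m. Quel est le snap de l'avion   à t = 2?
En partant de l'accélération a(t) = -3, nous prenons 2 dérivées. En dérivant l'accélération, nous obtenons le jerk: j(t) = 0. En dérivant le jerk, nous obtenons le snap: s(t) = 0. De l'équation du snap s(t) = 0, nous substituons t = 2 pour obtenir s = 0.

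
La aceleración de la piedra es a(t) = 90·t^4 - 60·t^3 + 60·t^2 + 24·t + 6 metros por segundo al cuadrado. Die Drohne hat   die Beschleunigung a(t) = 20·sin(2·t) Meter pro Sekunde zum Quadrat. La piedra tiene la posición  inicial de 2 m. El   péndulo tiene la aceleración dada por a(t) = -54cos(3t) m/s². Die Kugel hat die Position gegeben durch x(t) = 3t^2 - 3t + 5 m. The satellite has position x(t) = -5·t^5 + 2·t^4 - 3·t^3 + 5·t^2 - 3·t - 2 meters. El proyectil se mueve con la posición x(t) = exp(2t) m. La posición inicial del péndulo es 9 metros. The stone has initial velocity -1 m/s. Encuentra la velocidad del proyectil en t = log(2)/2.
Para resolver esto, necesitamos tomar 1 derivada de nuestra ecuación de la posición x(t) = exp(2·t). Tomando d/dt de x(t), encontramos v(t) = 2·exp(2·t). Tenemos la velocidad v(t) = 2·exp(2·t). Sustituyendo t = log(2)/2: v(log(2)/2) = 4.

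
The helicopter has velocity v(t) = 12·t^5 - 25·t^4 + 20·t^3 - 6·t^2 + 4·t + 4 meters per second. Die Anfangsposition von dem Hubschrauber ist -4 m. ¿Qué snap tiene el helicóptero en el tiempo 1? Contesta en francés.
Nous devons dériver notre équation de la vitesse v(t) = 12·t^5 - 25·t^4 + 20·t^3 - 6·t^2 + 4·t + 4 3 fois. La dérivée de la vitesse donne l'accélération: a(t) = 60·t^4 - 100·t^3 + 60·t^2 - 12·t + 4. En dérivant l'accélération, nous obtenons le jerk: j(t) = 240·t^3 - 300·t^2 + 120·t - 12. La dérivée du jerk donne le snap: s(t) = 720·t^2 - 600·t + 120. Nous avons le snap s(t) = 720·t^2 - 600·t + 120. En substituant t = 1: s(1) = 240.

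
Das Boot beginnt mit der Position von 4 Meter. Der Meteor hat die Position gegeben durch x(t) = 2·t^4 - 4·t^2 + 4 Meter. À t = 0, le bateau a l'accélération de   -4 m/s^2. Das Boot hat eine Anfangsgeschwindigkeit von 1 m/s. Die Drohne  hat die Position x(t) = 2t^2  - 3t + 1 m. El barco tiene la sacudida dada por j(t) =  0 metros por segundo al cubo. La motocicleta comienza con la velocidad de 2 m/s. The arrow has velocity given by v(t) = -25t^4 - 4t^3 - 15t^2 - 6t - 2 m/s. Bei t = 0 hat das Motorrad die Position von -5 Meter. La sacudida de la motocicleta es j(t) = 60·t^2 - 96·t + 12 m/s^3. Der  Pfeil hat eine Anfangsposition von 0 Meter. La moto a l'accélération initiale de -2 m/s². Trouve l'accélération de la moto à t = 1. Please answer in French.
Nous devons intégrer notre équation du jerk j(t) = 60·t^2 - 96·t + 12 1 fois. En prenant ∫j(t)dt et en appliquant a(0) = -2, nous trouvons a(t) = 20·t^3 - 48·t^2 + 12·t - 2. De l'équation de l'accélération a(t) = 20·t^3 - 48·t^2 + 12·t - 2, nous substituons t = 1 pour obtenir a = -18.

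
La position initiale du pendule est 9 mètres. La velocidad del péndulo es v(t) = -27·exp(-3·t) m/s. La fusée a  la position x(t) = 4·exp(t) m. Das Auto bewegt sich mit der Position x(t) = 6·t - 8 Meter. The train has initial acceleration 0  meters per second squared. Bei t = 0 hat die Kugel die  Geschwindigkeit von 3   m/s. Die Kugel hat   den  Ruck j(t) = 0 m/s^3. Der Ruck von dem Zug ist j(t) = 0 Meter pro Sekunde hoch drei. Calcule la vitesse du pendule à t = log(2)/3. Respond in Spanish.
Tenemos la velocidad v(t) = -27·exp(-3·t). Sustituyendo t = log(2)/3: v(log(2)/3) = -27/2.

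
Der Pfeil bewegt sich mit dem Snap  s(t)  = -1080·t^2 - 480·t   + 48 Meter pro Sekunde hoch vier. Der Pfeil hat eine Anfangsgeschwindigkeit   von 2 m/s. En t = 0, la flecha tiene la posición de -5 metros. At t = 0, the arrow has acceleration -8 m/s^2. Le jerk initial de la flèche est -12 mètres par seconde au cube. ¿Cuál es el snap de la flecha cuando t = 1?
Usando s(t) = -1080·t^2 - 480·t + 48 y sustituyendo t = 1, encontramos s = -1512.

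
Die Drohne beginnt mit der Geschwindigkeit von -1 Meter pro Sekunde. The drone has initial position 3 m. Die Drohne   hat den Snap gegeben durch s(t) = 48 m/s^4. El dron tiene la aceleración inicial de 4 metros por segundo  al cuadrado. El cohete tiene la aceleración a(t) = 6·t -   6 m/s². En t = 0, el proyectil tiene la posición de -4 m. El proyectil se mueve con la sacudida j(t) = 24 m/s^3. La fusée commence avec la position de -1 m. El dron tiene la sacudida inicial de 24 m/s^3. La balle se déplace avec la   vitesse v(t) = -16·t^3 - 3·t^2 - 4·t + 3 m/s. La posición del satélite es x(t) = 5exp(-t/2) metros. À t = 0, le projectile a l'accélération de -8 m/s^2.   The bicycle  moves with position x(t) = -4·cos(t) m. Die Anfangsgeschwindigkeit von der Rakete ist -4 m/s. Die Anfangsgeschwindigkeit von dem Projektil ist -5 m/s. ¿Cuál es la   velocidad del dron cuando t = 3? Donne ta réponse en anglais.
To solve this, we need to take 3 integrals of our snap equation s(t) = 48. Taking ∫s(t)dt and applying j(0) = 24, we find j(t) = 48·t + 24. The antiderivative of jerk, with a(0) = 4, gives acceleration: a(t) = 24·t^2 + 24·t + 4. The antiderivative of acceleration is velocity. Using v(0) = -1, we get v(t) = 8·t^3 + 12·t^2 + 4·t - 1. From the given velocity equation v(t) = 8·t^3 + 12·t^2 + 4·t - 1, we substitute t = 3 to get v = 335.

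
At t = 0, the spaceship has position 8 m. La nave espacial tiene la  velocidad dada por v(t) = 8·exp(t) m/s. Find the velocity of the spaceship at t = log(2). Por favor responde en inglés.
Using v(t) = 8·exp(t) and substituting t = log(2), we find v = 16.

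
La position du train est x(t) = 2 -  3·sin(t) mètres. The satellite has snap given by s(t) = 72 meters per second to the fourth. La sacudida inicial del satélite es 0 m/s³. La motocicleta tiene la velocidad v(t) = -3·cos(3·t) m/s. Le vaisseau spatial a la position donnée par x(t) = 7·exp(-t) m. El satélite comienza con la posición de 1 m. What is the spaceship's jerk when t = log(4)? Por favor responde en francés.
Nous devons dériver notre équation de la position x(t) = 7·exp(-t) 3 fois. En prenant d/dt de x(t), nous trouvons v(t) = -7·exp(-t). En dérivant la vitesse, nous obtenons l'accélération: a(t) = 7·exp(-t). En prenant d/dt de a(t), nous trouvons j(t) = -7·exp(-t). En utilisant j(t) = -7·exp(-t) et en substituant t = log(4), nous trouvons j = -7/4.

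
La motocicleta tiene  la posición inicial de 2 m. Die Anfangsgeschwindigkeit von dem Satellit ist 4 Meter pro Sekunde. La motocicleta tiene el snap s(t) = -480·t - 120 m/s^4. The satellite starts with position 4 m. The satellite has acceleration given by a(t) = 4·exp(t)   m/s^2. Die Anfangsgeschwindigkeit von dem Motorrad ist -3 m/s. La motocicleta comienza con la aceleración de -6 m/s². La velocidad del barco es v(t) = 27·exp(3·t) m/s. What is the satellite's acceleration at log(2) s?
Using a(t) = 4·exp(t) and substituting t = log(2), we find a = 8.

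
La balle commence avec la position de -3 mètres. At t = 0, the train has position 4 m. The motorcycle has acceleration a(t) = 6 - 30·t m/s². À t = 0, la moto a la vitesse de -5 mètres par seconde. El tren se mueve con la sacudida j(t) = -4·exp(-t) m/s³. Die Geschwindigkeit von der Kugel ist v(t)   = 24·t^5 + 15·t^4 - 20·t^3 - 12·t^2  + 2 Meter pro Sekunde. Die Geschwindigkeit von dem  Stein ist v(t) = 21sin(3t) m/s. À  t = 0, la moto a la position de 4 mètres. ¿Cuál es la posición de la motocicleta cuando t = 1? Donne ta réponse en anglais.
We must find the antiderivative of our acceleration equation a(t) = 6 - 30·t 2 times. The antiderivative of acceleration, with v(0) = -5, gives velocity: v(t) = -15·t^2 + 6·t - 5. The integral of velocity, with x(0) = 4, gives position: x(t) = -5·t^3 + 3·t^2 - 5·t + 4. Using x(t) = -5·t^3 + 3·t^2 - 5·t + 4 and substituting t = 1, we find x = -3.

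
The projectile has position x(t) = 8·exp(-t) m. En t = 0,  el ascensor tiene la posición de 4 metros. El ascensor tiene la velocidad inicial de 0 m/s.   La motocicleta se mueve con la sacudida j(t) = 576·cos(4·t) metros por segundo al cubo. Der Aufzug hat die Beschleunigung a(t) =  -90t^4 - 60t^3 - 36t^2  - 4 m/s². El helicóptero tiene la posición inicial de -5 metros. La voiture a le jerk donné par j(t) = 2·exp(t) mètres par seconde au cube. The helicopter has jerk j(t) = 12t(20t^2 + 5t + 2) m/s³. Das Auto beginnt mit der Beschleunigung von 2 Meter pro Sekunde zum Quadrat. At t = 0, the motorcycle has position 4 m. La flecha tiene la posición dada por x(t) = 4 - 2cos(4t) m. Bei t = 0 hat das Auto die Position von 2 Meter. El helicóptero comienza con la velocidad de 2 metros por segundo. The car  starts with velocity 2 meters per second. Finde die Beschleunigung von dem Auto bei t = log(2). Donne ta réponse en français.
Nous devons trouver l'intégrale de notre équation du jerk j(t) = 2·exp(t) 1 fois. La primitive du jerk, avec a(0) = 2, donne l'accélération: a(t) = 2·exp(t). En utilisant a(t) = 2·exp(t) et en substituant t = log(2), nous trouvons a = 4.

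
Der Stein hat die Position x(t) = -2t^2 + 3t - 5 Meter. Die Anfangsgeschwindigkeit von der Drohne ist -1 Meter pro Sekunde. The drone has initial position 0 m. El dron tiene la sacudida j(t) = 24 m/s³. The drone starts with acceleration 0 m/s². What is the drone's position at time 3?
We must find the integral of our jerk equation j(t) = 24 3 times. The antiderivative of jerk is acceleration. Using a(0) = 0, we get a(t) = 24·t. Finding the integral of a(t) and using v(0) = -1: v(t) = 12·t^2 - 1. The integral of velocity, with x(0) = 0, gives position: x(t) = 4·t^3 - t. Using x(t) = 4·t^3 - t and substituting t = 3, we find x = 105.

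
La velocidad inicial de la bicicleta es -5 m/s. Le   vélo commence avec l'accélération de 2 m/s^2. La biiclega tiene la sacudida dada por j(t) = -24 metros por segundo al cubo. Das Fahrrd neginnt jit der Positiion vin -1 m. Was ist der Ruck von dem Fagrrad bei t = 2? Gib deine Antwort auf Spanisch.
Usando j(t) = -24 y sustituyendo t = 2, encontramos j = -24.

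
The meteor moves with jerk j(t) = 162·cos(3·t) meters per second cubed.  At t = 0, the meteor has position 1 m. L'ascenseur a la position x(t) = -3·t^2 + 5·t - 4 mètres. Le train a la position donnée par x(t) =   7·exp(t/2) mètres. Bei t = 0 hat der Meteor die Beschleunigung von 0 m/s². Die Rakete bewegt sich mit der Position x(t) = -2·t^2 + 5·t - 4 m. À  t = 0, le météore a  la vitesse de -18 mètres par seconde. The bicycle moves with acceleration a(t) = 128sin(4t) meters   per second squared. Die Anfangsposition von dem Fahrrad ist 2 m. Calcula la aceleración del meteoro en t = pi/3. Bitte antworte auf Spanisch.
Necesitamos integrar nuestra ecuación de la sacudida j(t) = 162·cos(3·t) 1 vez. Tomando ∫j(t)dt y aplicando a(0) = 0, encontramos a(t) = 54·sin(3·t). Usando a(t) = 54·sin(3·t) y sustituyendo t = pi/3, encontramos a = 0.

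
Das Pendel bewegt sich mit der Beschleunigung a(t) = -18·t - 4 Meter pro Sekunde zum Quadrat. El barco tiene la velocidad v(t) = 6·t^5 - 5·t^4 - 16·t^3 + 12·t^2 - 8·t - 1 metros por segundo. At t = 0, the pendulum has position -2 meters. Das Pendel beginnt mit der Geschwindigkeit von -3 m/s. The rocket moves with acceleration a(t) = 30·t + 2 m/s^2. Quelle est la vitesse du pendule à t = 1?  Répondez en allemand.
Wir müssen das Integral unserer Gleichung für die Beschleunigung a(t) = -18·t - 4 1-mal finden. Durch Integration von der Beschleunigung und Verwendung der Anfangsbedingung v(0) = -3, erhalten wir v(t) = -9·t^2 - 4·t - 3. Mit v(t) = -9·t^2 - 4·t - 3 und Einsetzen von t = 1, finden wir v = -16.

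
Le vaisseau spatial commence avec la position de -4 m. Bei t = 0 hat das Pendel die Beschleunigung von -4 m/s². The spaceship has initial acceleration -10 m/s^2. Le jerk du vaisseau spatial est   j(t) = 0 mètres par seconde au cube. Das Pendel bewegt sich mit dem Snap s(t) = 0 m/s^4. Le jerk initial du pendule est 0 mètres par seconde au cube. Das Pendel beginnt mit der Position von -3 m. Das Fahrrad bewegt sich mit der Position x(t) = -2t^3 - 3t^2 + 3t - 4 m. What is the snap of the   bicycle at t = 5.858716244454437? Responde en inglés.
We must differentiate our position equation x(t) = -2·t^3 - 3·t^2 + 3·t - 4 4 times. Differentiating position, we get velocity: v(t) = -6·t^2 - 6·t + 3. The derivative of velocity gives acceleration: a(t) = -12·t - 6. Differentiating acceleration, we get jerk: j(t) = -12. Taking d/dt of j(t), we find s(t) = 0. Using s(t) = 0 and substituting t = 5.858716244454437, we find s = 0.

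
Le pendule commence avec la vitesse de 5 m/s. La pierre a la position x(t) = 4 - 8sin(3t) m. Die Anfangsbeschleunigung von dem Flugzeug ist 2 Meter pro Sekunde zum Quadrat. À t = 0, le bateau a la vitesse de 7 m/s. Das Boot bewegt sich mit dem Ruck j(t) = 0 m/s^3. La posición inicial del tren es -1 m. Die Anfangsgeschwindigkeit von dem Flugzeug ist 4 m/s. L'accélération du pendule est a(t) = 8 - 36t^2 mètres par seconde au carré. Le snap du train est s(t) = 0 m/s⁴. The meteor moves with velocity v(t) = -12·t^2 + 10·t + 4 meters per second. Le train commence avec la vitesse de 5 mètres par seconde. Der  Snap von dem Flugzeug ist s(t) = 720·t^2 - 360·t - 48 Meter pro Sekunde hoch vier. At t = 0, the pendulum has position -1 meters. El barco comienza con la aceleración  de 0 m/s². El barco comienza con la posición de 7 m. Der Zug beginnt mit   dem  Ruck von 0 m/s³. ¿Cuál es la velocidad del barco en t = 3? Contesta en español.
Debemos encontrar la integral de nuestra ecuación de la sacudida j(t) = 0 2 veces. La antiderivada de la sacudida es la aceleración. Usando a(0) = 0, obtenemos a(t) = 0. Integrando la aceleración y usando la condición inicial v(0) = 7, obtenemos v(t) = 7. Usando v(t) = 7 y sustituyendo t = 3, encontramos v = 7.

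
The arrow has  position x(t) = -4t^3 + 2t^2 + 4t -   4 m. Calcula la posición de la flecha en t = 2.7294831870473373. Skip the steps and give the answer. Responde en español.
x(2.7294831870473373) = -59.5213660015043.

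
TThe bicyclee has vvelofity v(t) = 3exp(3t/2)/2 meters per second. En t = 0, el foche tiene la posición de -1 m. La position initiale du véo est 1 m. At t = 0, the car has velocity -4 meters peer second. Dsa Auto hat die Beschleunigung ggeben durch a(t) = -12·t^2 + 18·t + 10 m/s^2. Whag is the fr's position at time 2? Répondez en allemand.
Ausgehend von der Beschleunigung a(t) = -12·t^2 + 18·t + 10, nehmen wir 2 Stammfunktionen. Das Integral von der Beschleunigung ist die Geschwindigkeit. Mit v(0) = -4 erhalten wir v(t) = -4·t^3 + 9·t^2 + 10·t - 4. Die Stammfunktion von der Geschwindigkeit ist die Position. Mit x(0) = -1 erhalten wir x(t) = -t^4 + 3·t^3 + 5·t^2 - 4·t - 1. Aus der Gleichung für die Position x(t) = -t^4 + 3·t^3 + 5·t^2 - 4·t - 1, setzen wir t = 2 ein und erhalten x = 19.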